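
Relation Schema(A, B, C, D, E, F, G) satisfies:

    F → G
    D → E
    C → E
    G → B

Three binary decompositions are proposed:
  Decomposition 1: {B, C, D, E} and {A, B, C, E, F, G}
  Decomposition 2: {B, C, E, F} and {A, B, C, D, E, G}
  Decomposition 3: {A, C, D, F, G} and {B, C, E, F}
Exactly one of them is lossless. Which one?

Decomposition 1: common = {B, C, E}, closure = {B, C, E} → lossy.
Decomposition 2: common = {B, C, E}, closure = {B, C, E} → lossy.
Decomposition 3: common = {C, F}, closure = {B, C, E, F, G} → lossless.

Decomposition 3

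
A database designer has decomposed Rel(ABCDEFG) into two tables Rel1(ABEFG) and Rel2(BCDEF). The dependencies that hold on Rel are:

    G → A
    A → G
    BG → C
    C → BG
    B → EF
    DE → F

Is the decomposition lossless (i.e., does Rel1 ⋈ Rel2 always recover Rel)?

No

Common attributes: Rel1 ∩ Rel2 = {BEF}.
No dependency enlarges {BEF}, so (BEF)⁺ = {BEF}.
The closure contains neither all of Rel1 = {ABEFG} nor all of Rel2 = {BCDEF}, so the common attributes are not a superkey of either fragment. The join is lossy.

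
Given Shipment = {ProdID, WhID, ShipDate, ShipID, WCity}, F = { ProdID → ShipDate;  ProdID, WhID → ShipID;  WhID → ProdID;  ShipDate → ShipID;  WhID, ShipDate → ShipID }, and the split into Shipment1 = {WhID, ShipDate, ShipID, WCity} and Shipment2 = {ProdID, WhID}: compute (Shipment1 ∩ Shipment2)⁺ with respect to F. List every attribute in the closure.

Shipment1 ∩ Shipment2 = {WhID}.
WhID → ProdID applies, adding ProdID
ProdID → ShipDate applies, adding ShipDate
ProdID, WhID → ShipID applies, adding ShipID
Closure: {ProdID, WhID, ShipDate, ShipID}.

ProdID, WhID, ShipDate, ShipID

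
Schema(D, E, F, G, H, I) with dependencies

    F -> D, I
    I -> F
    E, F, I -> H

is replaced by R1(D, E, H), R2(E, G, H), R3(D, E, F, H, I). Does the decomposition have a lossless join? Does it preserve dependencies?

lossy but dependency-preserving

Lossless test (chase): applying each FD to every pair of rows produces no changes in the tableau, so no row becomes fully distinguished — the join is lossy.
Dependency preservation: every FD's attributes lie within a single fragment, so each can be enforced locally — preserved.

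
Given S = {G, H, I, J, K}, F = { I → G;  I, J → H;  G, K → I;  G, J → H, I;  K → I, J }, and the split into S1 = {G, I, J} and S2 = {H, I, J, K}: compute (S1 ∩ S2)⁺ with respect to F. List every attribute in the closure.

G, H, I, J

S1 ∩ S2 = {I, J}.
I → G applies, adding G
I, J → H applies, adding H
Closure: {G, H, I, J}.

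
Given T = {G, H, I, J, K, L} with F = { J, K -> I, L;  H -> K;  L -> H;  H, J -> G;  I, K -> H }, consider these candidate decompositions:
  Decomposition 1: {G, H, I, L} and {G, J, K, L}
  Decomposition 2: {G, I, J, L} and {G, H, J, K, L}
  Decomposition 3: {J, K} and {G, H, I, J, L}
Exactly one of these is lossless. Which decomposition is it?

Decomposition 2

Decomposition 1: common = {G, L}, closure = {G, H, K, L} → lossy.
Decomposition 2: common = {G, J, L}, closure = {G, H, I, J, K, L} → lossless.
Decomposition 3: common = {J}, closure = {J} → lossy.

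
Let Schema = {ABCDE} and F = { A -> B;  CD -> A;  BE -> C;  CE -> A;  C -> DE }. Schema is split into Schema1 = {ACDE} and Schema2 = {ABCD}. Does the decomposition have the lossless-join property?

Yes

Common attributes: Schema1 ∩ Schema2 = {ACD}.
Closure of {ACD}: A → B applies, adding B; C → DE applies, adding E. So (ACD)⁺ = {ABCDE}.
This closure contains every attribute of Schema1, so Schema1 ∩ Schema2 → Schema1. The join is lossless.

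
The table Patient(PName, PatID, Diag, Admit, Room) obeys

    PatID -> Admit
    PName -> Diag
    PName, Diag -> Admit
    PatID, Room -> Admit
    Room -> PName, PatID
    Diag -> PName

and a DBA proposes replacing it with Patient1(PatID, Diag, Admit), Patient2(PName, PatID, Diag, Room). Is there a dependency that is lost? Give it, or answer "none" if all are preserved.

PatID → Admit lies within Patient1.
PName → Diag lies within Patient2.
PName, Diag → Admit: restricted closure across fragments reaches Admit.
PatID, Room → Admit: restricted closure across fragments reaches Admit.
Room → PName, PatID lies within Patient2.
Diag → PName lies within Patient2.
Every dependency is enforceable on the fragments, so the decomposition is dependency-preserving.

none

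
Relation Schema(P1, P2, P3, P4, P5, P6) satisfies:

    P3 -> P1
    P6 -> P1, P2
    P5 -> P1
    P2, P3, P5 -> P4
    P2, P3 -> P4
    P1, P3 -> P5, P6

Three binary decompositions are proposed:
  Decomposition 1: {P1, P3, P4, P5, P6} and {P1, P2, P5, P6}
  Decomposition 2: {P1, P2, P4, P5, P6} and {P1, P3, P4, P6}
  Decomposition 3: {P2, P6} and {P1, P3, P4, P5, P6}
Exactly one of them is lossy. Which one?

Decomposition 1: common = {P1, P5, P6}, closure = {P1, P2, P5, P6} → lossless.
Decomposition 2: common = {P1, P4, P6}, closure = {P1, P2, P4, P6} → lossy.
Decomposition 3: common = {P6}, closure = {P1, P2, P6} → lossless.

Decomposition 2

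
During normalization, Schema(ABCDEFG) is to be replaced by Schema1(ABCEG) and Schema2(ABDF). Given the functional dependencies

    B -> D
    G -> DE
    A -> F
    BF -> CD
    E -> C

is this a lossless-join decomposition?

Common attributes: Schema1 ∩ Schema2 = {AB}.
Closure of {AB}: B → D applies, adding D; A → F applies, adding F; BF → CD applies, adding C. So (AB)⁺ = {ABCDF}.
This closure contains every attribute of Schema2, so Schema1 ∩ Schema2 → Schema2. The join is lossless.

Yes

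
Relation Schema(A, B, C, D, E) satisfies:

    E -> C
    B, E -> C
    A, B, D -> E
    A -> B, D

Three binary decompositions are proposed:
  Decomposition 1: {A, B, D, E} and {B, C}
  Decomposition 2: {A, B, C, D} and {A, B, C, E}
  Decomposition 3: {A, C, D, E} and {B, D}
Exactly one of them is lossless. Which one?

Decomposition 1: common = {B}, closure = {B} → lossy.
Decomposition 2: common = {A, B, C}, closure = {A, B, C, D, E} → lossless.
Decomposition 3: common = {D}, closure = {D} → lossy.

Decomposition 2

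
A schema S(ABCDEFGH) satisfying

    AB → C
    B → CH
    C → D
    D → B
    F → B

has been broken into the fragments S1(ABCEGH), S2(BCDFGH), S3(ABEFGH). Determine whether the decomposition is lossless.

Yes

Chase test. Columns are ABCDEFGH; row i has aⱼ where attribute j ∈ Si, else bᵢⱼ.
Initial tableau (one row per fragment):
  row 1: a1 a2 a3 b14 a5 b16 a7 a8
  row 2: b21 a2 a3 a4 b25 a6 a7 a8
  row 3: a1 a2 b33 b34 a5 a6 a7 a8
Rows 1 and 3 agree on AB; apply AB→C and equate their C entries.
Rows 1 and 2 agree on C; apply C→D and equate their D entries.
Rows 1 and 3 agree on C; apply C→D and equate their D entries.
Row 3 is now all distinguished symbols — the join is lossless.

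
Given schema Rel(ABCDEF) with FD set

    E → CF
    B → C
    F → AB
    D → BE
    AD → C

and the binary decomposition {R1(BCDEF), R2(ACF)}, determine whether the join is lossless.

Yes

Common attributes: R1 ∩ R2 = {CF}.
Closure of {CF}: F → AB applies, adding AB. So (CF)⁺ = {ABCF}.
This closure contains every attribute of R2, so R1 ∩ R2 → R2. The join is lossless.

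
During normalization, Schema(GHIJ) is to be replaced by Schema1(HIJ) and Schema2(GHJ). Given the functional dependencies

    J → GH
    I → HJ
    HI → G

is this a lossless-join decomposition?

Common attributes: Schema1 ∩ Schema2 = {HJ}.
Closure of {HJ}: J → GH applies, adding G. So (HJ)⁺ = {GHJ}.
This closure contains every attribute of Schema2, so Schema1 ∩ Schema2 → Schema2. The join is lossless.

Yes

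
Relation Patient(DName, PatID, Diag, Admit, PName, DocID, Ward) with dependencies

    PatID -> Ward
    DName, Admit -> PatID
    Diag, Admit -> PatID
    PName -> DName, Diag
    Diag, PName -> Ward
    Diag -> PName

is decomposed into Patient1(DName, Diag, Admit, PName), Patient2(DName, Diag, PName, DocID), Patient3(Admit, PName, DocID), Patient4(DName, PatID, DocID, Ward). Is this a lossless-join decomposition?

Chase test. Columns are DName, PatID, Diag, Admit, PName, DocID, Ward; row i has aⱼ where attribute j ∈ Patienti, else bᵢⱼ.
Initial tableau (one row per fragment):
  row 1: a1 b12 a3 a4 a5 b16 b17
  row 2: a1 b22 a3 b24 a5 a6 b27
  row 3: b31 b32 b33 a4 a5 a6 b37
  row 4: a1 a2 b43 b44 b45 a6 a7
Rows 1 and 3 agree on PName; apply PName→DName, Diag and equate their DName, Diag entries.
Rows 1 and 2 agree on Diag, PName; apply Diag, PName→Ward and equate their Ward entries.
Rows 1 and 3 agree on Diag, PName; apply Diag, PName→Ward and equate their Ward entries.
Rows 1 and 3 agree on DName, Admit; apply DName, Admit→PatID and equate their PatID entries.
No row becomes fully distinguished — the join is lossy.

No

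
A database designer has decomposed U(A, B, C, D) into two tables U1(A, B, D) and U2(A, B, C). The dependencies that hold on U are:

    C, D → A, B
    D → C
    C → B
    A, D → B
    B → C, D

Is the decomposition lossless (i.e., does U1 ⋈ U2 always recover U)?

Common attributes: U1 ∩ U2 = {A, B}.
Closure of {A, B}: B → C, D applies, adding C, D. So (A, B)⁺ = {A, B, C, D}.
This closure contains every attribute of U1, so U1 ∩ U2 → U1. The join is lossless.

Yes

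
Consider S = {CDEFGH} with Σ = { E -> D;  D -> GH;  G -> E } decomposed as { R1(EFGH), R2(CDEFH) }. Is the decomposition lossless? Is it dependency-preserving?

Lossless test: (EFH)⁺ = {DEFGH}, which contains all of one fragment — lossless.
Dependency preservation: D → GH is not contained in any single fragment, but the restricted closure of its left-hand side across the fragments still reaches the right-hand side; the remaining FDs each lie inside some fragment. All dependencies are preserved.

lossless and dependency-preserving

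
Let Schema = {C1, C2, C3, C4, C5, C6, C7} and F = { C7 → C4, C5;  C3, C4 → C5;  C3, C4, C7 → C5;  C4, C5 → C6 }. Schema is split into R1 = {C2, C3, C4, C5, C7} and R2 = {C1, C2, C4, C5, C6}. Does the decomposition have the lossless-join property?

No

Common attributes: R1 ∩ R2 = {C2, C4, C5}.
Closure of {C2, C4, C5}: C4, C5 → C6 applies, adding C6. So (C2, C4, C5)⁺ = {C2, C4, C5, C6}.
The closure contains neither all of R1 = {C2, C3, C4, C5, C7} nor all of R2 = {C1, C2, C4, C5, C6}, so the common attributes are not a superkey of either fragment. The join is lossy.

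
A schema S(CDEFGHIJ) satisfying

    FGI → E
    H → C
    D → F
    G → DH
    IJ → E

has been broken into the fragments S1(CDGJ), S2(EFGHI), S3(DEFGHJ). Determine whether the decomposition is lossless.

Chase test. Columns are CDEFGHIJ; row i has aⱼ where attribute j ∈ Si, else bᵢⱼ.
Initial tableau (one row per fragment):
  row 1: a1 a2 b13 b14 a5 b16 b17 a8
  row 2: b21 b22 a3 a4 a5 a6 a7 b28
  row 3: b31 a2 a3 a4 a5 a6 b37 a8
Rows 2 and 3 agree on H; apply H→C and equate their C entries.
Rows 1 and 3 agree on D; apply D→F and equate their F entries.
Rows 1 and 2 agree on G; apply G→DH and equate their DH entries.
Rows 1 and 2 agree on H; apply H→C and equate their C entries.
No row becomes fully distinguished — the join is lossy.

No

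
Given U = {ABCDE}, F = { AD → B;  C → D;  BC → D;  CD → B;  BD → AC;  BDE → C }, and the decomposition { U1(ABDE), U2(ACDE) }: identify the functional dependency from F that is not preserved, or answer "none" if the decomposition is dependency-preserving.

AD → B lies within U1.
C → D lies within U2.
BC → D: restricted closure across fragments reaches D.
CD → B: restricted closure across fragments reaches B.
BD → AC: restricted closure across fragments reaches AC.
BDE → C: restricted closure across fragments reaches C.
Every dependency is enforceable on the fragments, so the decomposition is dependency-preserving.

none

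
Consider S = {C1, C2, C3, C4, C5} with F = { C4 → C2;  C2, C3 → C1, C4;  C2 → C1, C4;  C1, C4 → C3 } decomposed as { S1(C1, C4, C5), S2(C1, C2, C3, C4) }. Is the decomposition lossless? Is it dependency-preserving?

Lossless test: (C1, C4)⁺ = {C1, C2, C3, C4}, which contains all of one fragment — lossless.
Dependency preservation: every FD's attributes lie within a single fragment, so each can be enforced locally — preserved.

lossless and dependency-preserving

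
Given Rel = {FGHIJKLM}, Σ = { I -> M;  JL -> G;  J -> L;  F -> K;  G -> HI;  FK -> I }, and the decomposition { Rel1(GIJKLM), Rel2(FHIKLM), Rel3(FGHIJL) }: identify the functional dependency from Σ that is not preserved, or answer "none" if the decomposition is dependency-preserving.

I → M lies within Rel1.
JL → G lies within Rel1.
J → L lies within Rel1.
F → K lies within Rel2.
G → HI lies within Rel3.
FK → I lies within Rel2.
Every dependency is enforceable on the fragments, so the decomposition is dependency-preserving.

none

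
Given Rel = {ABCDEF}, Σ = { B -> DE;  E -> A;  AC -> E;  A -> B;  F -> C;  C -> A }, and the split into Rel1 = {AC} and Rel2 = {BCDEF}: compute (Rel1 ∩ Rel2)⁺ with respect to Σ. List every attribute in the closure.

ABCDE

Rel1 ∩ Rel2 = {C}.
C → A applies, adding A
AC → E applies, adding E
A → B applies, adding B
B → DE applies, adding D
Closure: {ABCDE}.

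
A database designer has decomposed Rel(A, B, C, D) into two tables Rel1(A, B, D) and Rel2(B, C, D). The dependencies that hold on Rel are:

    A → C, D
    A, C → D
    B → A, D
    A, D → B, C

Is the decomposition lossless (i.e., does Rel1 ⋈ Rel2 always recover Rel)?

Yes

Common attributes: Rel1 ∩ Rel2 = {B, D}.
Closure of {B, D}: B → A, D applies, adding A; A, D → B, C applies, adding C. So (B, D)⁺ = {A, B, C, D}.
This closure contains every attribute of Rel1, so Rel1 ∩ Rel2 → Rel1. The join is lossless.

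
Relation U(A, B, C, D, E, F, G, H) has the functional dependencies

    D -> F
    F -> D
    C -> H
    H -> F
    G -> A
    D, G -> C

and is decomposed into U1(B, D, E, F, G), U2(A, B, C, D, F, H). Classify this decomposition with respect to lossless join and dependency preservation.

Lossless test: (B, D, F)⁺ = {B, D, F}, which is a superkey of neither fragment — lossy.
Dependency preservation: the restricted closure of {G} across the fragments never reaches {A}, so G → A cannot be enforced without a join — not preserved.

lossy and not dependency-preserving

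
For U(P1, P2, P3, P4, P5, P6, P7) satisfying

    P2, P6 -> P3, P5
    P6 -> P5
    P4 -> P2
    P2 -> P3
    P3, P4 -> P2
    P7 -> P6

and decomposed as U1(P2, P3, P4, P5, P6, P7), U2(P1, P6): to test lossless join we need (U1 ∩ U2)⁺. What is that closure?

U1 ∩ U2 = {P6}.
P6 → P5 applies, adding P5
Closure: {P5, P6}.

P5, P6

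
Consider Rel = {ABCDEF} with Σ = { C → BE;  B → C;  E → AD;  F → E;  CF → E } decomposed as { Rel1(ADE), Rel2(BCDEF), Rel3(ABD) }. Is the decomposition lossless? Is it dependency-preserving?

lossless and dependency-preserving

Lossless test (chase): Rows 2 and 3 agree on B; apply B→C and equate their C entries. Rows 1 and 2 agree on E; apply E→AD and equate their AD entries. Rows 2 and 3 agree on C; apply C→BE and equate their BE entries. Row 2 is now all distinguished symbols — the join is lossless.
Dependency preservation: every FD's attributes lie within a single fragment, so each can be enforced locally — preserved.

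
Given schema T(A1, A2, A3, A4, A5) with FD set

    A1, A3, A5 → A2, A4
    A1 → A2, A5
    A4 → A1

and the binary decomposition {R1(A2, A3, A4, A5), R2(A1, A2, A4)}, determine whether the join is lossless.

Yes

Common attributes: R1 ∩ R2 = {A2, A4}.
Closure of {A2, A4}: A4 → A1 applies, adding A1; A1 → A2, A5 applies, adding A5. So (A2, A4)⁺ = {A1, A2, A4, A5}.
This closure contains every attribute of R2, so R1 ∩ R2 → R2. The join is lossless.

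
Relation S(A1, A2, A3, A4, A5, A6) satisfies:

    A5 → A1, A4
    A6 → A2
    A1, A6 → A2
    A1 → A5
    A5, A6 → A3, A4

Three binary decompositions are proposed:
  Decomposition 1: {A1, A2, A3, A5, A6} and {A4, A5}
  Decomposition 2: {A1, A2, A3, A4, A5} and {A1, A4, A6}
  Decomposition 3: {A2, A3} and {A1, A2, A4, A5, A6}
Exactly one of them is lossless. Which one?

Decomposition 1: common = {A5}, closure = {A1, A4, A5} → lossless.
Decomposition 2: common = {A1, A4}, closure = {A1, A4, A5} → lossy.
Decomposition 3: common = {A2}, closure = {A2} → lossy.

Decomposition 1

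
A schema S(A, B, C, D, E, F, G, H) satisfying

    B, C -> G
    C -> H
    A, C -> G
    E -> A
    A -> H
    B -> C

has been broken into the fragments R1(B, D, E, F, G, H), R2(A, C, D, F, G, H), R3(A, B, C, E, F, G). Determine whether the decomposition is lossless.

Chase test. Columns are A, B, C, D, E, F, G, H; row i has aⱼ where attribute j ∈ Ri, else bᵢⱼ.
Initial tableau (one row per fragment):
  row 1: b11 a2 b13 a4 a5 a6 a7 a8
  row 2: a1 b22 a3 a4 b25 a6 a7 a8
  row 3: a1 a2 a3 b34 a5 a6 a7 b38
Rows 2 and 3 agree on C; apply C→H and equate their H entries.
Rows 1 and 3 agree on E; apply E→A and equate their A entries.
Rows 1 and 3 agree on B; apply B→C and equate their C entries.
Row 1 is now all distinguished symbols — the join is lossless.

Yes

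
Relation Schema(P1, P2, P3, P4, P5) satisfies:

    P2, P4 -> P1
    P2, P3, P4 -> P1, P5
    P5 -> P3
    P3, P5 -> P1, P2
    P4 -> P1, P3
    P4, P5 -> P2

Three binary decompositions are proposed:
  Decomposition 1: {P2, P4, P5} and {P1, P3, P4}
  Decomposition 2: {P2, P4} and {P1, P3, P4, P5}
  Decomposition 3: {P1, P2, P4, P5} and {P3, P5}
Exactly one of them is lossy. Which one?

Decomposition 2

Decomposition 1: common = {P4}, closure = {P1, P3, P4} → lossless.
Decomposition 2: common = {P4}, closure = {P1, P3, P4} → lossy.
Decomposition 3: common = {P5}, closure = {P1, P2, P3, P5} → lossless.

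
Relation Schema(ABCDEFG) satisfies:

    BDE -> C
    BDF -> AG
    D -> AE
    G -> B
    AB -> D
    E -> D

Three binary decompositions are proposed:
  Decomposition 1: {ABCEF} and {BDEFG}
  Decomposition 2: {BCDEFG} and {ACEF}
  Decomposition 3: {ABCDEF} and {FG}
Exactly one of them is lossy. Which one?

Decomposition 3

Decomposition 1: common = {BEF}, closure = {ABCDEFG} → lossless.
Decomposition 2: common = {CEF}, closure = {ACDEF} → lossless.
Decomposition 3: common = {F}, closure = {F} → lossy.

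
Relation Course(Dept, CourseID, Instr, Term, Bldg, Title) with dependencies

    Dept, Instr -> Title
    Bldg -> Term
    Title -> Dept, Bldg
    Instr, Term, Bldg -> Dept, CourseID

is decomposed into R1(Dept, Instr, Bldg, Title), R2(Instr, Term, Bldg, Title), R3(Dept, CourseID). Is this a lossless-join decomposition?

Chase test. Columns are Dept, CourseID, Instr, Term, Bldg, Title; row i has aⱼ where attribute j ∈ Ri, else bᵢⱼ.
Initial tableau (one row per fragment):
  row 1: a1 b12 a3 b14 a5 a6
  row 2: b21 b22 a3 a4 a5 a6
  row 3: a1 a2 b33 b34 b35 b36
Rows 1 and 2 agree on Bldg; apply Bldg→Term and equate their Term entries.
Rows 1 and 2 agree on Title; apply Title→Dept, Bldg and equate their Dept, Bldg entries.
Rows 1 and 2 agree on Instr, Term, Bldg; apply Instr, Term, Bldg→Dept, CourseID and equate their Dept, CourseID entries.
No row becomes fully distinguished — the join is lossy.

No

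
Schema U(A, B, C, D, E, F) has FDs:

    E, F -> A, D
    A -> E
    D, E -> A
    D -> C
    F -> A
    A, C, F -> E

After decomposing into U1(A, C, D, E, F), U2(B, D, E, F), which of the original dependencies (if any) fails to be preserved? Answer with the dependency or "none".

E, F → A, D lies within U1.
A → E lies within U1.
D, E → A lies within U1.
D → C lies within U1.
F → A lies within U1.
A, C, F → E lies within U1.
Every dependency is enforceable on the fragments, so the decomposition is dependency-preserving.

none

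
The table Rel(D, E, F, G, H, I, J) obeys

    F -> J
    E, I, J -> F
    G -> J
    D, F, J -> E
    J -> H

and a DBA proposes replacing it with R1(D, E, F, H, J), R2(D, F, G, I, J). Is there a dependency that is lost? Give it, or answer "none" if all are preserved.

Check E, I, J → F: no single fragment contains all of {E, F, I, J}, and the restricted closure of {E, I, J} across the fragments never reaches {F}.
F → J is preserved.
G → J is preserved.
D, F, J → E is preserved.
J → H is preserved.

E, I, J -> F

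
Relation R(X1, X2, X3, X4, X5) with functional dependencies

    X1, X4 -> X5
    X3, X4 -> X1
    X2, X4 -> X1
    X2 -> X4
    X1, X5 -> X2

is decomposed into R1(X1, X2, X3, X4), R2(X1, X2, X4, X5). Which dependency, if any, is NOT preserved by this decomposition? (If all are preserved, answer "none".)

none

X1, X4 → X5 lies within R2.
X3, X4 → X1 lies within R1.
X2, X4 → X1 lies within R1.
X2 → X4 lies within R1.
X1, X5 → X2 lies within R2.
Every dependency is enforceable on the fragments, so the decomposition is dependency-preserving.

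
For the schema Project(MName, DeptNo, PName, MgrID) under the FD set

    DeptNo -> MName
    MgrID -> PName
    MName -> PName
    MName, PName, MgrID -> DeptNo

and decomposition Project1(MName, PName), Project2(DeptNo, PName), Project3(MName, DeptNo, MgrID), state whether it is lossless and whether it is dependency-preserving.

Lossless test (chase): Rows 2 and 3 agree on DeptNo; apply DeptNo→MName and equate their MName entries. Rows 1 and 3 agree on MName; apply MName→PName and equate their PName entries. Row 3 is now all distinguished symbols — the join is lossless.
Dependency preservation: the restricted closure of {MgrID} across the fragments never reaches {PName}, so MgrID → PName cannot be enforced without a join — not preserved.

lossless but not dependency-preserving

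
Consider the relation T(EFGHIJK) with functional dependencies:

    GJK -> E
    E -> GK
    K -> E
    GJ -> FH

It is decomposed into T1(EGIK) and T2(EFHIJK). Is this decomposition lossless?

Yes

Common attributes: T1 ∩ T2 = {EIK}.
Closure of {EIK}: E → GK applies, adding G. So (EIK)⁺ = {EGIK}.
This closure contains every attribute of T1, so T1 ∩ T2 → T1. The join is lossless.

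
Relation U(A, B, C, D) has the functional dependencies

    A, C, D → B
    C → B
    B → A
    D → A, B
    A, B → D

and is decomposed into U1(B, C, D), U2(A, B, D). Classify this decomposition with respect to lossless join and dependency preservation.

lossless and dependency-preserving

Lossless test: (B, D)⁺ = {A, B, D}, which contains all of one fragment — lossless.
Dependency preservation: A, C, D → B is not contained in any single fragment, but the restricted closure of its left-hand side across the fragments still reaches the right-hand side; the remaining FDs each lie inside some fragment. All dependencies are preserved.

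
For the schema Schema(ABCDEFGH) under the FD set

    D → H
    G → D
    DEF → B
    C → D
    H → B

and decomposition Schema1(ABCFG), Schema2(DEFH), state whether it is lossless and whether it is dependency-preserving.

Lossless test: (F)⁺ = {F}, which is a superkey of neither fragment — lossy.
Dependency preservation: the restricted closure of {G} across the fragments never reaches {D}, so G → D cannot be enforced without a join — not preserved.

lossy and not dependency-preserving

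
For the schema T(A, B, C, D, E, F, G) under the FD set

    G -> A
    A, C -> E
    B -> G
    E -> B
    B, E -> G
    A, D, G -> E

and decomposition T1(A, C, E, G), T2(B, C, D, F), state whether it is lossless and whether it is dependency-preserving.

Lossless test: (C)⁺ = {C}, which is a superkey of neither fragment — lossy.
Dependency preservation: the restricted closure of {B} across the fragments never reaches {G}, so B → G cannot be enforced without a join — not preserved.

lossy and not dependency-preserving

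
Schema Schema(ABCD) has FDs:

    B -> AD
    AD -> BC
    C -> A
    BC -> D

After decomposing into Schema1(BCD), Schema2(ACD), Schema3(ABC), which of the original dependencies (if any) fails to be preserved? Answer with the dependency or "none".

none

B → AD: restricted closure across fragments reaches AD.
AD → BC: restricted closure across fragments reaches BC.
C → A lies within Schema2.
BC → D lies within Schema1.
Every dependency is enforceable on the fragments, so the decomposition is dependency-preserving.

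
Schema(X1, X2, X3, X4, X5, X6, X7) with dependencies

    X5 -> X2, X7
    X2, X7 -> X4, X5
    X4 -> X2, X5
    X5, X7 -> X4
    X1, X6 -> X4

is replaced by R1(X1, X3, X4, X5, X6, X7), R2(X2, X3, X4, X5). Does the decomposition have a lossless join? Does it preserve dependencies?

lossless but not dependency-preserving

Lossless test: (X3, X4, X5)⁺ = {X2, X3, X4, X5, X7}, which contains all of one fragment — lossless.
Dependency preservation: the restricted closure of {X2, X7} across the fragments never reaches {X4, X5}, so X2, X7 → X4, X5 cannot be enforced without a join — not preserved.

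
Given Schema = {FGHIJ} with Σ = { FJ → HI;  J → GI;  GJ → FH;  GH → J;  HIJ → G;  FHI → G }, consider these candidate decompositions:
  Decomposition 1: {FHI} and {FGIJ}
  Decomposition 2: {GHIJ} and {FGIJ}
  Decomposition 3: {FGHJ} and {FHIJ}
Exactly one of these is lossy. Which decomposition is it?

Decomposition 1

Decomposition 1: common = {FI}, closure = {FI} → lossy.
Decomposition 2: common = {GIJ}, closure = {FGHIJ} → lossless.
Decomposition 3: common = {FHJ}, closure = {FGHIJ} → lossless.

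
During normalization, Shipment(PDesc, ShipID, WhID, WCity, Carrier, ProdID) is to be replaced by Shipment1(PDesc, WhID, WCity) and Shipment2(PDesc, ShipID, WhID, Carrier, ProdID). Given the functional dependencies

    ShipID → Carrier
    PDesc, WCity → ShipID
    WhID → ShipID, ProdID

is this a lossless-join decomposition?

Yes

Common attributes: Shipment1 ∩ Shipment2 = {PDesc, WhID}.
Closure of {PDesc, WhID}: WhID → ShipID, ProdID applies, adding ShipID, ProdID; ShipID → Carrier applies, adding Carrier. So (PDesc, WhID)⁺ = {PDesc, ShipID, WhID, Carrier, ProdID}.
This closure contains every attribute of Shipment2, so Shipment1 ∩ Shipment2 → Shipment2. The join is lossless.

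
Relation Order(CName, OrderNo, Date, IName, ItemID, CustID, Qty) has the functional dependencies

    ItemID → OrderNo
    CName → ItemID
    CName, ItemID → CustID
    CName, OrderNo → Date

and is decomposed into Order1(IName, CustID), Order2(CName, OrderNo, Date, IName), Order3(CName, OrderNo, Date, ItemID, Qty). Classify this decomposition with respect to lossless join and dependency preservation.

Lossless test (chase): Rows 2 and 3 agree on CName; apply CName→ItemID and equate their ItemID entries. Rows 2 and 3 agree on CName, ItemID; apply CName, ItemID→CustID and equate their CustID entries. No row becomes fully distinguished — the join is lossy.
Dependency preservation: the restricted closure of {CName, ItemID} across the fragments never reaches {CustID}, so CName, ItemID → CustID cannot be enforced without a join — not preserved.

lossy and not dependency-preserving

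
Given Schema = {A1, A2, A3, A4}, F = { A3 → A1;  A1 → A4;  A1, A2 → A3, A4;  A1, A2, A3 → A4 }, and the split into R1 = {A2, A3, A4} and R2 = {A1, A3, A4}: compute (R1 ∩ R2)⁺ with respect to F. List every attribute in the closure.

R1 ∩ R2 = {A3, A4}.
A3 → A1 applies, adding A1
Closure: {A1, A3, A4}.

A1, A3, A4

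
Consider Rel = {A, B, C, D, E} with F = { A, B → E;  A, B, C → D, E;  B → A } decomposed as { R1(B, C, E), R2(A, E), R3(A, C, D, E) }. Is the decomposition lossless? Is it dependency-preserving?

lossy and not dependency-preserving

Lossless test (chase): applying each FD to every pair of rows produces no changes in the tableau, so no row becomes fully distinguished — the join is lossy.
Dependency preservation: the restricted closure of {A, B, C} across the fragments never reaches {D, E}, so A, B, C → D, E cannot be enforced without a join — not preserved.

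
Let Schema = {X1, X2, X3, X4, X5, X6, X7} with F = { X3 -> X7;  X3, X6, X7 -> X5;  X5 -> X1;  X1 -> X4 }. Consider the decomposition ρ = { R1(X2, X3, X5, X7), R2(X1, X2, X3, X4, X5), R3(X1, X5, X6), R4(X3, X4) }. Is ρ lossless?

No

Chase test. Columns are X1, X2, X3, X4, X5, X6, X7; row i has aⱼ where attribute j ∈ Ri, else bᵢⱼ.
Initial tableau (one row per fragment):
  row 1: b11 a2 a3 b14 a5 b16 a7
  row 2: a1 a2 a3 a4 a5 b26 b27
  row 3: a1 b32 b33 b34 a5 a6 b37
  row 4: b41 b42 a3 a4 b45 b46 b47
Rows 1 and 2 agree on X3; apply X3→X7 and equate their X7 entries.
Rows 1 and 4 agree on X3; apply X3→X7 and equate their X7 entries.
Rows 1 and 2 agree on X5; apply X5→X1 and equate their X1 entries.
Rows 1 and 2 agree on X1; apply X1→X4 and equate their X4 entries.
Rows 1 and 3 agree on X1; apply X1→X4 and equate their X4 entries.
No row becomes fully distinguished — the join is lossy.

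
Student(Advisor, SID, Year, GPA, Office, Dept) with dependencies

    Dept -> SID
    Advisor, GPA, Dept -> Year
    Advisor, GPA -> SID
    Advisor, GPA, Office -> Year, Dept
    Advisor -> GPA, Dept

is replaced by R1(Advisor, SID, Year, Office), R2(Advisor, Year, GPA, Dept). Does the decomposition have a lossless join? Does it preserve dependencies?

Lossless test: (Advisor, Year)⁺ = {Advisor, SID, Year, GPA, Dept}, which contains all of one fragment — lossless.
Dependency preservation: the restricted closure of {Dept} across the fragments never reaches {SID}, so Dept → SID cannot be enforced without a join — not preserved.

lossless but not dependency-preserving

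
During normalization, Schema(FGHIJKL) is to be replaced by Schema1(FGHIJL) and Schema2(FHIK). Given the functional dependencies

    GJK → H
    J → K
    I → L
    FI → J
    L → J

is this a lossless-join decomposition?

Common attributes: Schema1 ∩ Schema2 = {FHI}.
Closure of {FHI}: I → L applies, adding L; FI → J applies, adding J; J → K applies, adding K. So (FHI)⁺ = {FHIJKL}.
This closure contains every attribute of Schema2, so Schema1 ∩ Schema2 → Schema2. The join is lossless.

Yes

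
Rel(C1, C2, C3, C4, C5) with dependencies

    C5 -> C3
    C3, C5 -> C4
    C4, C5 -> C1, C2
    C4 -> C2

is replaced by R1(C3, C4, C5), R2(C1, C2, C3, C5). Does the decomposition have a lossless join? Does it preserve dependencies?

lossless but not dependency-preserving

Lossless test: (C3, C5)⁺ = {C1, C2, C3, C4, C5}, which contains all of one fragment — lossless.
Dependency preservation: the restricted closure of {C4} across the fragments never reaches {C2}, so C4 → C2 cannot be enforced without a join — not preserved.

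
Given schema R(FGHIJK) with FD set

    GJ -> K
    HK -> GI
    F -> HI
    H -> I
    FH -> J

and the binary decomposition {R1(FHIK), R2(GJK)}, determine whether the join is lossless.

Common attributes: R1 ∩ R2 = {K}.
No dependency enlarges {K}, so (K)⁺ = {K}.
The closure contains neither all of R1 = {FHIK} nor all of R2 = {GJK}, so the common attributes are not a superkey of either fragment. The join is lossy.

No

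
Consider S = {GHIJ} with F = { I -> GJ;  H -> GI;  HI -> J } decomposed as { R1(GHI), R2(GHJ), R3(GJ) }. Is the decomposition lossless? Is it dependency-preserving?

Lossless test (chase): Rows 1 and 2 agree on H; apply H→GI and equate their GI entries. Rows 1 and 2 agree on HI; apply HI→J and equate their J entries. Row 1 is now all distinguished symbols — the join is lossless.
Dependency preservation: the restricted closure of {I} across the fragments never reaches {GJ}, so I → GJ cannot be enforced without a join — not preserved.

lossless but not dependency-preserving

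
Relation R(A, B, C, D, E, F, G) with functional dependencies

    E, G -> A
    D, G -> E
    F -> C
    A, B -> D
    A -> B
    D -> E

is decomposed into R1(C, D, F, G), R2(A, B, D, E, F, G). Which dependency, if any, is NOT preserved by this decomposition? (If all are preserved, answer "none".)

E, G → A lies within R2.
D, G → E lies within R2.
F → C lies within R1.
A, B → D lies within R2.
A → B lies within R2.
D → E lies within R2.
Every dependency is enforceable on the fragments, so the decomposition is dependency-preserving.

none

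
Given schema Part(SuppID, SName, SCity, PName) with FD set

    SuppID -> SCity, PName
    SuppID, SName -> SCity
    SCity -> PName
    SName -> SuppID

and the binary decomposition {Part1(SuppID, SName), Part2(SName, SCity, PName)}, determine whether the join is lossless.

Yes

Common attributes: Part1 ∩ Part2 = {SName}.
Closure of {SName}: SName → SuppID applies, adding SuppID; SuppID → SCity, PName applies, adding SCity, PName. So (SName)⁺ = {SuppID, SName, SCity, PName}.
This closure contains every attribute of Part1, so Part1 ∩ Part2 → Part1. The join is lossless.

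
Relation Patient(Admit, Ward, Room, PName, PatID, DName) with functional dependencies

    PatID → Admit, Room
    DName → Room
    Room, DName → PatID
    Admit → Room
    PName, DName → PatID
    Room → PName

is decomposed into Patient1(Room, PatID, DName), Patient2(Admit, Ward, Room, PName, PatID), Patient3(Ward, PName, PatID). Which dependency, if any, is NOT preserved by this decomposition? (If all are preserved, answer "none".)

PatID → Admit, Room lies within Patient2.
DName → Room lies within Patient1.
Room, DName → PatID lies within Patient1.
Admit → Room lies within Patient2.
PName, DName → PatID: restricted closure across fragments reaches PatID.
Room → PName lies within Patient2.
Every dependency is enforceable on the fragments, so the decomposition is dependency-preserving.

none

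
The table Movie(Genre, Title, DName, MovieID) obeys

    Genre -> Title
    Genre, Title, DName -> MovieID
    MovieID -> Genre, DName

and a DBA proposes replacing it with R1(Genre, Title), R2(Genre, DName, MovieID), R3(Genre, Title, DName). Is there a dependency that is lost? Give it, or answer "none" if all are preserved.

Genre → Title lies within R1.
Genre, Title, DName → MovieID: restricted closure across fragments reaches MovieID.
MovieID → Genre, DName lies within R2.
Every dependency is enforceable on the fragments, so the decomposition is dependency-preserving.

none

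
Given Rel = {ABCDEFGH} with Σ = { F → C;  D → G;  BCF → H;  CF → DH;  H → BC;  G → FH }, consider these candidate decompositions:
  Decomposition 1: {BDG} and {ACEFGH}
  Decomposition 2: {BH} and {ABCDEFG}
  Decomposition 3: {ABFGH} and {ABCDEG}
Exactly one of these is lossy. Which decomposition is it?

Decomposition 1: common = {G}, closure = {BCDFGH} → lossless.
Decomposition 2: common = {B}, closure = {B} → lossy.
Decomposition 3: common = {ABG}, closure = {ABCDFGH} → lossless.

Decomposition 2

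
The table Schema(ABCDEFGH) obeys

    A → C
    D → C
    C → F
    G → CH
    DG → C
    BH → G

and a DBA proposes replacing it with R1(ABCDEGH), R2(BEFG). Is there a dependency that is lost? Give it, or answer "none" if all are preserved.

C → F

Check C → F: no single fragment contains all of {CF}, and the restricted closure of {C} across the fragments never reaches {F}.
A → C is preserved.
D → C is preserved.
G → CH is preserved.
DG → C is preserved.
BH → G is preserved.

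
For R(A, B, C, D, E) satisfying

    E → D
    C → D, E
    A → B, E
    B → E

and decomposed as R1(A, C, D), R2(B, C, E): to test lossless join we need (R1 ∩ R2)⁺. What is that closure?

C, D, E

R1 ∩ R2 = {C}.
C → D, E applies, adding D, E
Closure: {C, D, E}.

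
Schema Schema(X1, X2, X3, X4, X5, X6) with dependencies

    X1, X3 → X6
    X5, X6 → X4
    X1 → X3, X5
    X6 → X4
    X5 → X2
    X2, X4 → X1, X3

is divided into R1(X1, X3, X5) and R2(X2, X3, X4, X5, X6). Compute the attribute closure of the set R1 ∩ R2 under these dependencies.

R1 ∩ R2 = {X3, X5}.
X5 → X2 applies, adding X2
Closure: {X2, X3, X5}.

X2, X3, X5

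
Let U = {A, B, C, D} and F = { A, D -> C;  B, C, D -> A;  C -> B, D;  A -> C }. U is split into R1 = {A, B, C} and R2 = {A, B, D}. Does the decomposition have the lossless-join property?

Yes

Common attributes: R1 ∩ R2 = {A, B}.
Closure of {A, B}: A → C applies, adding C; C → B, D applies, adding D. So (A, B)⁺ = {A, B, C, D}.
This closure contains every attribute of R1, so R1 ∩ R2 → R1. The join is lossless.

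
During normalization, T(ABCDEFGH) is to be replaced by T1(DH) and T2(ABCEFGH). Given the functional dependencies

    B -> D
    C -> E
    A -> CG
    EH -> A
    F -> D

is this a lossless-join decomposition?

No

Common attributes: T1 ∩ T2 = {H}.
No dependency enlarges {H}, so (H)⁺ = {H}.
The closure contains neither all of T1 = {DH} nor all of T2 = {ABCEFGH}, so the common attributes are not a superkey of either fragment. The join is lossy.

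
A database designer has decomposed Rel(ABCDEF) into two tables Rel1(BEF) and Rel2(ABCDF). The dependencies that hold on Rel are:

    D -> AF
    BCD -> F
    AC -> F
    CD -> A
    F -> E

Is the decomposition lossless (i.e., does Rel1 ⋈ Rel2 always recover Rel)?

Yes

Common attributes: Rel1 ∩ Rel2 = {BF}.
Closure of {BF}: F → E applies, adding E. So (BF)⁺ = {BEF}.
This closure contains every attribute of Rel1, so Rel1 ∩ Rel2 → Rel1. The join is lossless.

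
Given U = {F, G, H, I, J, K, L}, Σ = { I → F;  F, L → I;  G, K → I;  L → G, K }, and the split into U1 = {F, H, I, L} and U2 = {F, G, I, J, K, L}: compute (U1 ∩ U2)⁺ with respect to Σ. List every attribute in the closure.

F, G, I, K, L

U1 ∩ U2 = {F, I, L}.
L → G, K applies, adding G, K
Closure: {F, G, I, K, L}.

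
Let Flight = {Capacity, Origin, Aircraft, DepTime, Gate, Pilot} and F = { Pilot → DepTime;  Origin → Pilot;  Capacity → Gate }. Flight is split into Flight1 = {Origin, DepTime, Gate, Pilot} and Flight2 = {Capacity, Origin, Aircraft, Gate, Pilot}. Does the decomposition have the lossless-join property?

Yes

Common attributes: Flight1 ∩ Flight2 = {Origin, Gate, Pilot}.
Closure of {Origin, Gate, Pilot}: Pilot → DepTime applies, adding DepTime. So (Origin, Gate, Pilot)⁺ = {Origin, DepTime, Gate, Pilot}.
This closure contains every attribute of Flight1, so Flight1 ∩ Flight2 → Flight1. The join is lossless.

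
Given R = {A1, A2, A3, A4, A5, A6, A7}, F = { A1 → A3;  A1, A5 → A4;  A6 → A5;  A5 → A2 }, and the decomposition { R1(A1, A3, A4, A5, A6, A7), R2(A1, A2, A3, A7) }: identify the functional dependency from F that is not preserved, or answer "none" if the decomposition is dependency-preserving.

Check A5 → A2: no single fragment contains all of {A2, A5}, and the restricted closure of {A5} across the fragments never reaches {A2}.
A1 → A3 is preserved.
A1, A5 → A4 is preserved.
A6 → A5 is preserved.

A5 → A2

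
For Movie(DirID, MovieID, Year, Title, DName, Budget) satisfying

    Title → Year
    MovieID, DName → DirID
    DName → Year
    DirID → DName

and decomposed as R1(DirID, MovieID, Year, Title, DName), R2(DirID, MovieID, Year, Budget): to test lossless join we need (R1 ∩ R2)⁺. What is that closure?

R1 ∩ R2 = {DirID, MovieID, Year}.
DirID → DName applies, adding DName
Closure: {DirID, MovieID, Year, DName}.

DirID, MovieID, Year, DName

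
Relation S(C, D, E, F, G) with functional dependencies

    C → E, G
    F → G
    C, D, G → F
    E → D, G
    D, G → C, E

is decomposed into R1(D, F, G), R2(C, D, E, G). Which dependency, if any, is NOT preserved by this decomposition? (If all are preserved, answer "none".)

none

C → E, G lies within R2.
F → G lies within R1.
C, D, G → F: restricted closure across fragments reaches F.
E → D, G lies within R2.
D, G → C, E lies within R2.
Every dependency is enforceable on the fragments, so the decomposition is dependency-preserving.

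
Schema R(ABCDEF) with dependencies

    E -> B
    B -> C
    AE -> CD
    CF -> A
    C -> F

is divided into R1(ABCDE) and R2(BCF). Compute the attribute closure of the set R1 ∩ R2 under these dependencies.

ABCF

R1 ∩ R2 = {BC}.
C → F applies, adding F
CF → A applies, adding A
Closure: {ABCF}.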